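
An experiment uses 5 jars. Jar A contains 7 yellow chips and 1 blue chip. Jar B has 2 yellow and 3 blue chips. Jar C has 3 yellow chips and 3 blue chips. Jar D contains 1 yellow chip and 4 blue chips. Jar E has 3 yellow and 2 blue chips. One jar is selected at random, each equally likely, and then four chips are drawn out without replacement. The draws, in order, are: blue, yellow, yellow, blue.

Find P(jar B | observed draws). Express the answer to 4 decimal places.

0.3333

For each hypothesis, P(data | H) works out to: P(data | jar A) = (1/8)(7/7)(6/6)(0/5) = 0; P(data | jar B) = (3/5)(2/4)(1/3)(2/2) = 1/10; P(data | jar C) = (3/6)(3/5)(2/4)(2/3) = 1/10; P(data | jar D) = (4/5)(1/4)(0/3) = 0; P(data | jar E) = (2/5)(3/4)(2/3)(1/2) = 1/10.
Weighting by the prior gives 1/5 · 0 = 0, 1/5 · 1/10 = 1/50, 1/5 · 1/10 = 1/50, 1/5 · 0 = 0, 1/5 · 1/10 = 1/50; summing to 3/50.
Therefore the posterior P(jar B | data) = (1/50) / (3/50) = 1/3.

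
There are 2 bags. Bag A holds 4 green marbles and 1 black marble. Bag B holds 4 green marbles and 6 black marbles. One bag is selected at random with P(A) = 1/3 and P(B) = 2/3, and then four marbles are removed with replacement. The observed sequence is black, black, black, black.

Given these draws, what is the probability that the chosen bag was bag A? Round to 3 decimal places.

For each hypothesis, P(data | H) works out to: P(data | bag A) = (1/5)(1/5)(1/5)(1/5) = 0.0016; P(data | bag B) = (6/10)(6/10)(6/10)(6/10) = 0.1296.
The prior-weighted likelihoods are 1/3 · 0.0016 = 0.00053333, 2/3 · 0.1296 = 0.0864; with total 0.086933.
By Bayes' rule, P(bag A | data) = (0.00053333) / (0.086933) = 0.006135.

0.006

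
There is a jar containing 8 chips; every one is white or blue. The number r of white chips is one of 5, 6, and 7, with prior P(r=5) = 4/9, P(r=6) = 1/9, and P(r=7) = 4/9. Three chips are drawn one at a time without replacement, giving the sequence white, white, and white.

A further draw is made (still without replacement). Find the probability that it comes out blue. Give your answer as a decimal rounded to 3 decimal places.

0.300

For each hypothesis, P(data | H) works out to: P(data | r = 5) = (5/8)(4/7)(3/6) = 5/28; P(data | r = 6) = (6/8)(5/7)(4/6) = 5/14; P(data | r = 7) = (7/8)(6/7)(5/6) = 5/8.
The prior-weighted likelihoods are 4/9 · 5/28 = 5/63, 1/9 · 5/14 = 5/126, 4/9 · 5/8 = 5/18; summing to 25/63.
Dividing through by the total gives posterior P(r = 5 | data) = 1/5, P(r = 6 | data) = 1/10, P(r = 7 | data) = 7/10.
Averaging over the posterior, P(blue next | data) = (3/5)(1/5) + (2/5)(1/10) + (1/5)(7/10) = 3/10.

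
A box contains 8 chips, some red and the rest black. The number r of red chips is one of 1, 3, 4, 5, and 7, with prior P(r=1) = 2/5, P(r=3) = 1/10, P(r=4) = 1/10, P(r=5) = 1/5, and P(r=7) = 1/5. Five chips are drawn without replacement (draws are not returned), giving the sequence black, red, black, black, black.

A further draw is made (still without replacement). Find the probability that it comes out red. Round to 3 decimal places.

0.088

The likelihood of the observed sequence under each hypothesis: P(data | r = 1) = (7/8)(1/7)(6/6)(5/5)(4/4) = 0.125; P(data | r = 3) = (5/8)(3/7)(4/6)(3/5)(2/4) = 0.053571; P(data | r = 4) = (4/8)(4/7)(3/6)(2/5)(1/4) = 0.014286; P(data | r = 5) = (3/8)(5/7)(2/6)(1/5)(0/4) = 0; P(data | r = 7) = (1/8)(7/7)(0/6) = 0.
Multiplying each by its prior: 2/5 · 0.125 = 0.05, 1/10 · 0.053571 = 0.0053571, 1/10 · 0.014286 = 0.0014286, 1/5 · 0 = 0, 1/5 · 0 = 0; summing to 0.056786.
Normalising, the posterior is P(r = 1 | data) = 0.8805, P(r = 3 | data) = 0.09434, P(r = 4 | data) = 0.025157, P(r = 5 | data) = 0, P(r = 7 | data) = 0.
Averaging over the posterior, P(red next | data) = (0)(0.8805) + (2/3)(0.09434) + (1)(0.025157) = 0.08805.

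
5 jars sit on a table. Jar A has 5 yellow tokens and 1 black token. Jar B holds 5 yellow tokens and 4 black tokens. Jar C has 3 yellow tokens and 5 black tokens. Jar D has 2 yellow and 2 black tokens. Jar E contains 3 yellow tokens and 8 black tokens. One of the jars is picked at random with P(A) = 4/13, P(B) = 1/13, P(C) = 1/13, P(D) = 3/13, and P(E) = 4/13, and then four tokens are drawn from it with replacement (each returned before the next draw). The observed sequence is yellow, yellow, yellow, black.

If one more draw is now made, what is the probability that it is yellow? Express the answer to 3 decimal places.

The likelihood of the observed sequence under each hypothesis: P(data | jar A) = (5/6)(5/6)(5/6)(1/6) = 0.096451; P(data | jar B) = (5/9)(5/9)(5/9)(4/9) = 0.076208; P(data | jar C) = (3/8)(3/8)(3/8)(5/8) = 0.032959; P(data | jar D) = (2/4)(2/4)(2/4)(2/4) = 0.0625; P(data | jar E) = (3/11)(3/11)(3/11)(8/11) = 0.014753.
Weighting by the prior gives 4/13 · 0.096451 = 0.029677, 1/13 · 0.076208 = 0.0058621, 1/13 · 0.032959 = 0.0025353, 3/13 · 0.0625 = 0.014423, 4/13 · 0.014753 = 0.0045394; summing to 0.057037.
Dividing through by the total gives posterior P(jar A | data) = 0.52031, P(jar B | data) = 0.10278, P(jar C | data) = 0.04445, P(jar D | data) = 0.25287, P(jar E | data) = 0.079587.
So P(yellow next | data) = Σ P(yellow next | H) P(H | data) = (5/6)(0.52031) + (5/9)(0.10278) + (3/8)(0.04445) + (1/2)(0.25287) + (3/11)(0.079587) = 0.6555.

0.656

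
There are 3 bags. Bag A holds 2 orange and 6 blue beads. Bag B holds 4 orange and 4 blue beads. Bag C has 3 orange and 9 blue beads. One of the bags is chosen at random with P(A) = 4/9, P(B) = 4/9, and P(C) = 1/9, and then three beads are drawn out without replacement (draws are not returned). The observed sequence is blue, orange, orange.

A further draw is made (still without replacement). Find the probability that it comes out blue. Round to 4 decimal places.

For each hypothesis, P(data | H) works out to: P(data | bag A) = (6/8)(2/7)(1/6) = 0.035714; P(data | bag B) = (4/8)(4/7)(3/6) = 0.14286; P(data | bag C) = (9/12)(3/11)(2/10) = 0.040909.
Weighting by the prior gives 4/9 · 0.035714 = 0.015873, 4/9 · 0.14286 = 0.063492, 1/9 · 0.040909 = 0.0045455; these sum to 0.083911.
Dividing through by the total gives posterior P(bag A | data) = 0.18917, P(bag B | data) = 0.75666, P(bag C | data) = 0.05417.
Averaging over the posterior, P(blue next | data) = (1)(0.18917) + (3/5)(0.75666) + (8/9)(0.05417) = 0.69132.

0.6913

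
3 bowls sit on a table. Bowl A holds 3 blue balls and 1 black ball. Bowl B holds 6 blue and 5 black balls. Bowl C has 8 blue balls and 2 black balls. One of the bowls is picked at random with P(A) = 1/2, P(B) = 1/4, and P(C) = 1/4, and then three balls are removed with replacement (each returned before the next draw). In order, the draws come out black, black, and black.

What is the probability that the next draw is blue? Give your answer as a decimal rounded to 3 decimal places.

For each hypothesis, P(data | H) works out to: P(data | bowl A) = (1/4)(1/4)(1/4) = 0.015625; P(data | bowl B) = (5/11)(5/11)(5/11) = 0.093914; P(data | bowl C) = (2/10)(2/10)(2/10) = 0.008.
The prior-weighted likelihoods are 1/2 · 0.015625 = 0.0078125, 1/4 · 0.093914 = 0.023479, 1/4 · 0.008 = 0.002; summing to 0.033291.
Dividing through by the total gives posterior P(bowl A | data) = 0.23467, P(bowl B | data) = 0.70525, P(bowl C | data) = 0.060076.
Averaging over the posterior, P(blue next | data) = (3/4)(0.23467) + (6/11)(0.70525) + (4/5)(0.060076) = 0.60875.

0.609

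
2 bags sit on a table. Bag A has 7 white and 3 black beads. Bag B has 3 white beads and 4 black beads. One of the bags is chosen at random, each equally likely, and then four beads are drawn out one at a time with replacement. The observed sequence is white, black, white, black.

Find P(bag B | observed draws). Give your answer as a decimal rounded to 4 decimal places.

The likelihood of the observed sequence under each hypothesis: P(data | bag A) = (7/10)(3/10)(7/10)(3/10) = 0.0441; P(data | bag B) = (3/7)(4/7)(3/7)(4/7) = 0.059975.
The prior-weighted likelihoods are 1/2 · 0.0441 = 0.02205, 1/2 · 0.059975 = 0.029988; with total 0.052038.
So P(bag B | data) = (0.029988) / (0.052038) = 0.57627.

0.5763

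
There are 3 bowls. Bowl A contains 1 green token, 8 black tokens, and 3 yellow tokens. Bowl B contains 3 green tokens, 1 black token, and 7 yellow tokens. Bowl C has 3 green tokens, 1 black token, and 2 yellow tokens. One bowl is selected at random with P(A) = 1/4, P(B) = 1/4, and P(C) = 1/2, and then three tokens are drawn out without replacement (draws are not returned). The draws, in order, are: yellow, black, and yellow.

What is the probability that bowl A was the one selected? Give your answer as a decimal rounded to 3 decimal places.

0.324

The likelihood of the observed sequence under each hypothesis: P(data | bowl A) = (3/12)(8/11)(2/10) = 0.036364; P(data | bowl B) = (7/11)(1/10)(6/9) = 0.042424; P(data | bowl C) = (2/6)(1/5)(1/4) = 0.016667.
Multiplying each by its prior: 1/4 · 0.036364 = 0.0090909, 1/4 · 0.042424 = 0.010606, 1/2 · 0.016667 = 0.0083333; with total 0.02803.
So P(bowl A | data) = (0.0090909) / (0.02803) = 0.32432.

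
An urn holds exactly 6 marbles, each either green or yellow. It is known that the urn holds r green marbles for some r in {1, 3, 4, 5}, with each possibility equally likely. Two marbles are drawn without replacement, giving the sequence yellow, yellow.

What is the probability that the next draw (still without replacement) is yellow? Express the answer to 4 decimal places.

0.5893

Compute the likelihood of the observed sequence for each case: P(data | r = 1) = (5/6)(4/5) = 2/3; P(data | r = 3) = (3/6)(2/5) = 1/5; P(data | r = 4) = (2/6)(1/5) = 1/15; P(data | r = 5) = (1/6)(0/5) = 0.
Multiplying each by its prior: 1/4 · 2/3 = 1/6, 1/4 · 1/5 = 1/20, 1/4 · 1/15 = 1/60, 1/4 · 0 = 0; with total 7/30.
Dividing through by the total gives posterior P(r = 1 | data) = 5/7, P(r = 3 | data) = 3/14, P(r = 4 | data) = 1/14, P(r = 5 | data) = 0.
Averaging over the posterior, P(yellow next | data) = (3/4)(5/7) + (1/4)(3/14) + (0)(1/14) = 33/56.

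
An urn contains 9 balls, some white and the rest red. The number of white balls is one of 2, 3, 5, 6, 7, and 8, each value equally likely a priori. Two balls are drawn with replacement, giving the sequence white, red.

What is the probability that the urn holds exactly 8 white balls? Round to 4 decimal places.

0.0870

Compute the likelihood of the observed sequence for each case: P(data | r = 2) = (2/9)(7/9) = 14/81; P(data | r = 3) = (3/9)(6/9) = 2/9; P(data | r = 5) = (5/9)(4/9) = 20/81; P(data | r = 6) = (6/9)(3/9) = 2/9; P(data | r = 7) = (7/9)(2/9) = 14/81; P(data | r = 8) = (8/9)(1/9) = 8/81.
The prior-weighted likelihoods are 1/6 · 14/81 = 7/243, 1/6 · 2/9 = 1/27, 1/6 · 20/81 = 10/243, 1/6 · 2/9 = 1/27, 1/6 · 14/81 = 7/243, 1/6 · 8/81 = 4/243; summing to 46/243.
Hence P(r = 8 | data) = (4/243) / (46/243) = 2/23.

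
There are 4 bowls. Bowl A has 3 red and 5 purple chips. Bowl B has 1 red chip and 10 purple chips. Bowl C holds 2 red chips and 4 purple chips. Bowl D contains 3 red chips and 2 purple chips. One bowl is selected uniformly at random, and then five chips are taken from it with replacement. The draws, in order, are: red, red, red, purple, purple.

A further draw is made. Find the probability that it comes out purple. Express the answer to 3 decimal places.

The likelihood of the observed sequence under each hypothesis: P(data | bowl A) = (3/8)(3/8)(3/8)(5/8)(5/8) = 0.020599; P(data | bowl B) = (1/11)(1/11)(1/11)(10/11)(10/11) = 0.00062092; P(data | bowl C) = (2/6)(2/6)(2/6)(4/6)(4/6) = 0.016461; P(data | bowl D) = (3/5)(3/5)(3/5)(2/5)(2/5) = 0.03456.
Multiplying each by its prior: 1/4 · 0.020599 = 0.0051498, 1/4 · 0.00062092 = 0.00015523, 1/4 · 0.016461 = 0.0041152, 1/4 · 0.03456 = 0.00864; summing to 0.01806.
Dividing through by the total gives posterior P(bowl A | data) = 0.28515, P(bowl B | data) = 0.0085951, P(bowl C | data) = 0.22786, P(bowl D | data) = 0.4784.
The predictive probability is P(purple next | data) = (5/8)(0.28515) + (10/11)(0.0085951) + (2/3)(0.22786) + (2/5)(0.4784) = 0.5293.

0.529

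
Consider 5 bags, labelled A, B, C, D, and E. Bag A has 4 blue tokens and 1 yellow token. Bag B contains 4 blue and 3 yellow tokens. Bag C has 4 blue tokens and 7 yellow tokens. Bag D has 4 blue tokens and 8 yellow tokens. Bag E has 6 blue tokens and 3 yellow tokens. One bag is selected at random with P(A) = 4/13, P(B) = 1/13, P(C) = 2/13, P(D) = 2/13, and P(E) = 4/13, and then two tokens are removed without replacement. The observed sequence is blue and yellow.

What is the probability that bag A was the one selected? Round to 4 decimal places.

0.2598

The likelihood of the observed sequence under each hypothesis: P(data | bag A) = (4/5)(1/4) = 0.2; P(data | bag B) = (4/7)(3/6) = 0.28571; P(data | bag C) = (4/11)(7/10) = 0.25455; P(data | bag D) = (4/12)(8/11) = 0.24242; P(data | bag E) = (6/9)(3/8) = 0.25.
Weighting by the prior gives 4/13 · 0.2 = 0.061538, 1/13 · 0.28571 = 0.021978, 2/13 · 0.25455 = 0.039161, 2/13 · 0.24242 = 0.037296, 4/13 · 0.25 = 0.076923; these sum to 0.2369.
Hence P(bag A | data) = (0.061538) / (0.2369) = 0.25977.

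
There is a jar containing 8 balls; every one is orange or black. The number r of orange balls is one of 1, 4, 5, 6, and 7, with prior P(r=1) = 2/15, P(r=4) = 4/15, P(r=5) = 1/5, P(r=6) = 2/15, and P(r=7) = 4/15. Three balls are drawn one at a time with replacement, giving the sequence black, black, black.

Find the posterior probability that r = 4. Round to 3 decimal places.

Under each hypothesis, the probability of the observed sequence is: P(data | r = 1) = (7/8)(7/8)(7/8) = 0.66992; P(data | r = 4) = (4/8)(4/8)(4/8) = 0.125; P(data | r = 5) = (3/8)(3/8)(3/8) = 0.052734; P(data | r = 6) = (2/8)(2/8)(2/8) = 0.015625; P(data | r = 7) = (1/8)(1/8)(1/8) = 0.0019531.
Weighting by the prior gives 2/15 · 0.66992 = 0.089323, 4/15 · 0.125 = 0.033333, 1/5 · 0.052734 = 0.010547, 2/15 · 0.015625 = 0.0020833, 4/15 · 0.0019531 = 0.00052083; with total 0.13581.
Hence P(r = 4 | data) = (0.033333) / (0.13581) = 0.24545.

0.245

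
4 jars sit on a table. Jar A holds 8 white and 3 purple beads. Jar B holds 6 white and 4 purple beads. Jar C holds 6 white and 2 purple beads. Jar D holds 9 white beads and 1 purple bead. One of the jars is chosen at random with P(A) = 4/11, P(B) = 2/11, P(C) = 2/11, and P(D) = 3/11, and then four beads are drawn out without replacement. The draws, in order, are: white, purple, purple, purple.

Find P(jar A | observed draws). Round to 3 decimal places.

0.298

Under each hypothesis, the probability of the observed sequence is: P(data | jar A) = (8/11)(3/10)(2/9)(1/8) = 0.0060606; P(data | jar B) = (6/10)(4/9)(3/8)(2/7) = 0.028571; P(data | jar C) = (6/8)(2/7)(1/6)(0/5) = 0; P(data | jar D) = (9/10)(1/9)(0/8) = 0.
Weighting by the prior gives 4/11 · 0.0060606 = 0.0022039, 2/11 · 0.028571 = 0.0051948, 2/11 · 0 = 0, 3/11 · 0 = 0; these sum to 0.0073987.
By Bayes' rule, P(jar A | data) = (0.0022039) / (0.0073987) = 0.29787.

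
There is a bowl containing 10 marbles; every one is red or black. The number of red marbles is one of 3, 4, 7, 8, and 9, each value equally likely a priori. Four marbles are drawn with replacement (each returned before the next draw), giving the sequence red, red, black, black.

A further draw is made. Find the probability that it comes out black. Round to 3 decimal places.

Under each hypothesis, the probability of the observed sequence is: P(data | r = 3) = (3/10)(3/10)(7/10)(7/10) = 0.0441; P(data | r = 4) = (4/10)(4/10)(6/10)(6/10) = 0.0576; P(data | r = 7) = (7/10)(7/10)(3/10)(3/10) = 0.0441; P(data | r = 8) = (8/10)(8/10)(2/10)(2/10) = 0.0256; P(data | r = 9) = (9/10)(9/10)(1/10)(1/10) = 0.0081.
The prior-weighted likelihoods are 1/5 · 0.0441 = 0.00882, 1/5 · 0.0576 = 0.01152, 1/5 · 0.0441 = 0.00882, 1/5 · 0.0256 = 0.00512, 1/5 · 0.0081 = 0.00162; with total 0.0359.
The posterior is then P(r = 3 | data) = 0.24568, P(r = 4 | data) = 0.32089, P(r = 7 | data) = 0.24568, P(r = 8 | data) = 0.14262, P(r = 9 | data) = 0.045125.
So P(black next | data) = Σ P(black next | H) P(H | data) = (7/10)(0.24568) + (3/5)(0.32089) + (3/10)(0.24568) + (1/5)(0.14262) + (1/10)(0.045125) = 0.47125.

0.471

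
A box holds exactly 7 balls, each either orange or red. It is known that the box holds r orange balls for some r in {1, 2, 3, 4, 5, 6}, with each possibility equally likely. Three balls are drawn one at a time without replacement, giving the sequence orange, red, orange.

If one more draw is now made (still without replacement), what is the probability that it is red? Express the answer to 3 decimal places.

Under each hypothesis, the probability of the observed sequence is: P(data | r = 1) = (1/7)(6/6)(0/5) = 0; P(data | r = 2) = (2/7)(5/6)(1/5) = 1/21; P(data | r = 3) = (3/7)(4/6)(2/5) = 4/35; P(data | r = 4) = (4/7)(3/6)(3/5) = 6/35; P(data | r = 5) = (5/7)(2/6)(4/5) = 4/21; P(data | r = 6) = (6/7)(1/6)(5/5) = 1/7.
Multiplying each by its prior: 1/6 · 0 = 0, 1/6 · 1/21 = 1/126, 1/6 · 4/35 = 2/105, 1/6 · 6/35 = 1/35, 1/6 · 4/21 = 2/63, 1/6 · 1/7 = 1/42; these sum to 1/9.
Dividing through by the total gives posterior P(r = 1 | data) = 0, P(r = 2 | data) = 1/14, P(r = 3 | data) = 6/35, P(r = 4 | data) = 9/35, P(r = 5 | data) = 2/7, P(r = 6 | data) = 3/14.
So P(red next | data) = Σ P(red next | H) P(H | data) = (1)(1/14) + (3/4)(6/35) + (1/2)(9/35) + (1/4)(2/7) + (0)(3/14) = 2/5.

0.400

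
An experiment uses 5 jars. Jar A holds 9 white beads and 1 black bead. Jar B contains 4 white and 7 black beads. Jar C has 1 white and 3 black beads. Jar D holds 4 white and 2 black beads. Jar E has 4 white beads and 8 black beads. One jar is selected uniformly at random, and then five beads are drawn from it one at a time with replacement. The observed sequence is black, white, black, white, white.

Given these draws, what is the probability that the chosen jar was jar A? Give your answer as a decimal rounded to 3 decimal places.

Under each hypothesis, the probability of the observed sequence is: P(data | jar A) = (1/10)(9/10)(1/10)(9/10)(9/10) = 0.00729; P(data | jar B) = (7/11)(4/11)(7/11)(4/11)(4/11) = 0.019472; P(data | jar C) = (3/4)(1/4)(3/4)(1/4)(1/4) = 0.0087891; P(data | jar D) = (2/6)(4/6)(2/6)(4/6)(4/6) = 0.032922; P(data | jar E) = (8/12)(4/12)(8/12)(4/12)(4/12) = 0.016461.
Weighting by the prior gives 1/5 · 0.00729 = 0.001458, 1/5 · 0.019472 = 0.0038944, 1/5 · 0.0087891 = 0.0017578, 1/5 · 0.032922 = 0.0065844, 1/5 · 0.016461 = 0.0032922; with total 0.016987.
By Bayes' rule, P(jar A | data) = (0.001458) / (0.016987) = 0.085831.

0.086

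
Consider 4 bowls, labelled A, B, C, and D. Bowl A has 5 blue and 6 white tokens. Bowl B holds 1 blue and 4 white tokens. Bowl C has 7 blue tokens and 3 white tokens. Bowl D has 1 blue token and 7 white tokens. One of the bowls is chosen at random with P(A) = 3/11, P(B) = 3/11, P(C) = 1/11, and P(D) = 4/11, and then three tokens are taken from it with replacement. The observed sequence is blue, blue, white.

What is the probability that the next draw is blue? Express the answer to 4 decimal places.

0.4445

For each hypothesis, P(data | H) works out to: P(data | bowl A) = (5/11)(5/11)(6/11) = 0.1127; P(data | bowl B) = (1/5)(1/5)(4/5) = 0.032; P(data | bowl C) = (7/10)(7/10)(3/10) = 0.147; P(data | bowl D) = (1/8)(1/8)(7/8) = 0.013672.
Weighting by the prior gives 3/11 · 0.1127 = 0.030736, 3/11 · 0.032 = 0.0087273, 1/11 · 0.147 = 0.013364, 4/11 · 0.013672 = 0.0049716; summing to 0.057798.
Normalising, the posterior is P(bowl A | data) = 0.53178, P(bowl B | data) = 0.151, P(bowl C | data) = 0.23121, P(bowl D | data) = 0.086017.
The predictive probability is P(blue next | data) = (5/11)(0.53178) + (1/5)(0.151) + (7/10)(0.23121) + (1/8)(0.086017) = 0.44452.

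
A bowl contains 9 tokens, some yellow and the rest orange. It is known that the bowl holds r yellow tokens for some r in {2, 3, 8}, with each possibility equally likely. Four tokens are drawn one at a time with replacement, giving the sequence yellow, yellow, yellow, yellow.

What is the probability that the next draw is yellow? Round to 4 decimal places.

Compute the likelihood of the observed sequence for each case: P(data | r = 2) = (2/9)(2/9)(2/9)(2/9) = 0.0024387; P(data | r = 3) = (3/9)(3/9)(3/9)(3/9) = 0.012346; P(data | r = 8) = (8/9)(8/9)(8/9)(8/9) = 0.6243.
Multiplying each by its prior: 1/3 · 0.0024387 = 0.00081288, 1/3 · 0.012346 = 0.0041152, 1/3 · 0.6243 = 0.2081; with total 0.21303.
Normalising, the posterior is P(r = 2 | data) = 0.0038159, P(r = 3 | data) = 0.019318, P(r = 8 | data) = 0.97687.
So P(yellow next | data) = Σ P(yellow next | H) P(H | data) = (2/9)(0.0038159) + (1/3)(0.019318) + (8/9)(0.97687) = 0.87561.

0.8756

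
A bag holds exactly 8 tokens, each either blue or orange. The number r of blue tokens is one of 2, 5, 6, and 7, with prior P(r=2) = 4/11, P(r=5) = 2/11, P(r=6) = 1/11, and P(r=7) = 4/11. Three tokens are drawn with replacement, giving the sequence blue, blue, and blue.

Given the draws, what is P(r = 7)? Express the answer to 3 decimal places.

0.734

Compute the likelihood of the observed sequence for each case: P(data | r = 2) = (2/8)(2/8)(2/8) = 0.015625; P(data | r = 5) = (5/8)(5/8)(5/8) = 0.24414; P(data | r = 6) = (6/8)(6/8)(6/8) = 0.42188; P(data | r = 7) = (7/8)(7/8)(7/8) = 0.66992.
The prior-weighted likelihoods are 4/11 · 0.015625 = 0.0056818, 2/11 · 0.24414 = 0.044389, 1/11 · 0.42188 = 0.038352, 4/11 · 0.66992 = 0.24361; these sum to 0.33203.
Hence P(r = 7 | data) = (0.24361) / (0.33203) = 0.73369.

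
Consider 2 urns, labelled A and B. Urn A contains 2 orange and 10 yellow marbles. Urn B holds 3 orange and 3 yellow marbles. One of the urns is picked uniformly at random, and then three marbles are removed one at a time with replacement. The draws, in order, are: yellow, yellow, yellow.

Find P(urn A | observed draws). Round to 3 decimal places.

0.822

The likelihood of the observed sequence under each hypothesis: P(data | urn A) = (10/12)(10/12)(10/12) = 125/216; P(data | urn B) = (3/6)(3/6)(3/6) = 1/8.
The prior-weighted likelihoods are 1/2 · 125/216 = 125/432, 1/2 · 1/8 = 1/16; with total 19/54.
By Bayes' rule, P(urn A | data) = (125/432) / (19/54) = 125/152.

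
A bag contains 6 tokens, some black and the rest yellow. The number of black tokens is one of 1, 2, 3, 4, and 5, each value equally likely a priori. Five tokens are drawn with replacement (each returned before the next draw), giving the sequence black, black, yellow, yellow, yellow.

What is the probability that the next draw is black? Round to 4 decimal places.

0.4296

The likelihood of the observed sequence under each hypothesis: P(data | r = 1) = (1/6)(1/6)(5/6)(5/6)(5/6) = 0.016075; P(data | r = 2) = (2/6)(2/6)(4/6)(4/6)(4/6) = 0.032922; P(data | r = 3) = (3/6)(3/6)(3/6)(3/6)(3/6) = 0.03125; P(data | r = 4) = (4/6)(4/6)(2/6)(2/6)(2/6) = 0.016461; P(data | r = 5) = (5/6)(5/6)(1/6)(1/6)(1/6) = 0.003215.
Multiplying each by its prior: 1/5 · 0.016075 = 0.003215, 1/5 · 0.032922 = 0.0065844, 1/5 · 0.03125 = 0.00625, 1/5 · 0.016461 = 0.0032922, 1/5 · 0.003215 = 0.000643; with total 0.019985.
Normalising, the posterior is P(r = 1 | data) = 0.16088, P(r = 2 | data) = 0.32947, P(r = 3 | data) = 0.31274, P(r = 4 | data) = 0.16474, P(r = 5 | data) = 0.032175.
So P(black next | data) = Σ P(black next | H) P(H | data) = (1/6)(0.16088) + (1/3)(0.32947) + (1/2)(0.31274) + (2/3)(0.16474) + (5/6)(0.032175) = 0.42964.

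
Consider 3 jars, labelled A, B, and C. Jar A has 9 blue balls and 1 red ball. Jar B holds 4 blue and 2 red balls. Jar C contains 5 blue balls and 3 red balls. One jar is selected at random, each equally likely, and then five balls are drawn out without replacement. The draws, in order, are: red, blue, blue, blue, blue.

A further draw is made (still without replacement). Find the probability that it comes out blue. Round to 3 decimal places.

0.535

The likelihood of the observed sequence under each hypothesis: P(data | jar A) = (1/10)(9/9)(8/8)(7/7)(6/6) = 1/10; P(data | jar B) = (2/6)(4/5)(3/4)(2/3)(1/2) = 1/15; P(data | jar C) = (3/8)(5/7)(4/6)(3/5)(2/4) = 3/56.
Multiplying each by its prior: 1/3 · 1/10 = 1/30, 1/3 · 1/15 = 1/45, 1/3 · 3/56 = 1/56; these sum to 37/504.
Normalising, the posterior is P(jar A | data) = 84/185, P(jar B | data) = 56/185, P(jar C | data) = 9/37.
So P(blue next | data) = Σ P(blue next | H) P(H | data) = (1)(84/185) + (0)(56/185) + (1/3)(9/37) = 99/185.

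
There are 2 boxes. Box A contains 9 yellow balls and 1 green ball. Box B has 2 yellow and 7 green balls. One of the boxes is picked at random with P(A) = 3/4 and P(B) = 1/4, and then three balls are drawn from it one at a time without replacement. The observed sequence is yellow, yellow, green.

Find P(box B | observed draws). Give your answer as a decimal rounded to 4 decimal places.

Compute the likelihood of the observed sequence for each case: P(data | box A) = (9/10)(8/9)(1/8) = 1/10; P(data | box B) = (2/9)(1/8)(7/7) = 1/36.
Multiplying each by its prior: 3/4 · 1/10 = 3/40, 1/4 · 1/36 = 1/144; summing to 59/720.
So P(box B | data) = (1/144) / (59/720) = 5/59.

0.0847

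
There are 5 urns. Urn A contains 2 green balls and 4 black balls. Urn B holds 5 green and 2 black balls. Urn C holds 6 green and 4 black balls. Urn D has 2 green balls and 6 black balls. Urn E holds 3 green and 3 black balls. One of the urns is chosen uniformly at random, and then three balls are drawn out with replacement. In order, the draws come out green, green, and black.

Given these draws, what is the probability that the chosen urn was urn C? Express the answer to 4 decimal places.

0.2688

Compute the likelihood of the observed sequence for each case: P(data | urn A) = (2/6)(2/6)(4/6) = 0.074074; P(data | urn B) = (5/7)(5/7)(2/7) = 0.14577; P(data | urn C) = (6/10)(6/10)(4/10) = 0.144; P(data | urn D) = (2/8)(2/8)(6/8) = 0.046875; P(data | urn E) = (3/6)(3/6)(3/6) = 0.125.
Multiplying each by its prior: 1/5 · 0.074074 = 0.014815, 1/5 · 0.14577 = 0.029155, 1/5 · 0.144 = 0.0288, 1/5 · 0.046875 = 0.009375, 1/5 · 0.125 = 0.025; summing to 0.10714.
Therefore the posterior P(urn C | data) = (0.0288) / (0.10714) = 0.2688.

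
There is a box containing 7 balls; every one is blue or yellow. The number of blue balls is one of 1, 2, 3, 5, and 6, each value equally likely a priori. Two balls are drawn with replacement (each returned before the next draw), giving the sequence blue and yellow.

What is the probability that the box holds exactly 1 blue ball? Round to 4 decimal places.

For each hypothesis, P(data | H) works out to: P(data | r = 1) = (1/7)(6/7) = 6/49; P(data | r = 2) = (2/7)(5/7) = 10/49; P(data | r = 3) = (3/7)(4/7) = 12/49; P(data | r = 5) = (5/7)(2/7) = 10/49; P(data | r = 6) = (6/7)(1/7) = 6/49.
Weighting by the prior gives 1/5 · 6/49 = 6/245, 1/5 · 10/49 = 2/49, 1/5 · 12/49 = 12/245, 1/5 · 10/49 = 2/49, 1/5 · 6/49 = 6/245; with total 44/245.
By Bayes' rule, P(r = 1 | data) = (6/245) / (44/245) = 3/22.

0.1364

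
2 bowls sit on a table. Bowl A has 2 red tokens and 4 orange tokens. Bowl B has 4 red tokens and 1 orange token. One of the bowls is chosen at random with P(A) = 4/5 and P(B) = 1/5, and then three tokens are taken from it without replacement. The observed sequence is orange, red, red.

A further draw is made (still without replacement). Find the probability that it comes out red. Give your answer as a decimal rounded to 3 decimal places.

Under each hypothesis, the probability of the observed sequence is: P(data | bowl A) = (4/6)(2/5)(1/4) = 1/15; P(data | bowl B) = (1/5)(4/4)(3/3) = 1/5.
Multiplying each by its prior: 4/5 · 1/15 = 4/75, 1/5 · 1/5 = 1/25; summing to 7/75.
Normalising, the posterior is P(bowl A | data) = 4/7, P(bowl B | data) = 3/7.
The predictive probability is P(red next | data) = (0)(4/7) + (1)(3/7) = 3/7.

0.429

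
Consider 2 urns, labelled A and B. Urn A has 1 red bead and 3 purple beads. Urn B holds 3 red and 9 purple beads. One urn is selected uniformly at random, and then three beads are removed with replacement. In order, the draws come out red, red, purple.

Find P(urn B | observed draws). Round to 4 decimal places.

Compute the likelihood of the observed sequence for each case: P(data | urn A) = (1/4)(1/4)(3/4) = 3/64; P(data | urn B) = (3/12)(3/12)(9/12) = 3/64.
Multiplying each by its prior: 1/2 · 3/64 = 3/128, 1/2 · 3/64 = 3/128; these sum to 3/64.
Hence P(urn B | data) = (3/128) / (3/64) = 1/2.

0.5000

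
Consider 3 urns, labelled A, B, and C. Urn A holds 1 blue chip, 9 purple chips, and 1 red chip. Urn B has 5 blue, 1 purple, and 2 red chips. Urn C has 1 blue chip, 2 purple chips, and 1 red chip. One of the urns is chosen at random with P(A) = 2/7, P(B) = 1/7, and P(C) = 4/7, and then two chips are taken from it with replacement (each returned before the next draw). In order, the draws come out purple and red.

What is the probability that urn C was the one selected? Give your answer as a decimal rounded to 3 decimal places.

The likelihood of the observed sequence under each hypothesis: P(data | urn A) = (9/11)(1/11) = 0.07438; P(data | urn B) = (1/8)(2/8) = 0.03125; P(data | urn C) = (2/4)(1/4) = 0.125.
Weighting by the prior gives 2/7 · 0.07438 = 0.021251, 1/7 · 0.03125 = 0.0044643, 4/7 · 0.125 = 0.071429; these sum to 0.097144.
Therefore the posterior P(urn C | data) = (0.071429) / (0.097144) = 0.73528.

0.735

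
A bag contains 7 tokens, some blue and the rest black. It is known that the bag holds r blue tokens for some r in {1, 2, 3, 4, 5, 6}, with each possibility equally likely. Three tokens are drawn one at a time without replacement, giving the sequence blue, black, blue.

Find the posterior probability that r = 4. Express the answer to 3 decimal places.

Under each hypothesis, the probability of the observed sequence is: P(data | r = 1) = (1/7)(6/6)(0/5) = 0; P(data | r = 2) = (2/7)(5/6)(1/5) = 1/21; P(data | r = 3) = (3/7)(4/6)(2/5) = 4/35; P(data | r = 4) = (4/7)(3/6)(3/5) = 6/35; P(data | r = 5) = (5/7)(2/6)(4/5) = 4/21; P(data | r = 6) = (6/7)(1/6)(5/5) = 1/7.
Multiplying each by its prior: 1/6 · 0 = 0, 1/6 · 1/21 = 1/126, 1/6 · 4/35 = 2/105, 1/6 · 6/35 = 1/35, 1/6 · 4/21 = 2/63, 1/6 · 1/7 = 1/42; summing to 1/9.
By Bayes' rule, P(r = 4 | data) = (1/35) / (1/9) = 9/35.

0.257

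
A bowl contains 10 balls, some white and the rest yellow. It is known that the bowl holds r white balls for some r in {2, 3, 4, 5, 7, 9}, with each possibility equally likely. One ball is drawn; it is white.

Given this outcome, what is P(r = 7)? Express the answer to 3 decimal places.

0.233

For each hypothesis, P(data | H) works out to: P(data | r = 2) = (2/10) = 1/5; P(data | r = 3) = (3/10) = 3/10; P(data | r = 4) = (4/10) = 2/5; P(data | r = 5) = (5/10) = 1/2; P(data | r = 7) = (7/10) = 7/10; P(data | r = 9) = (9/10) = 9/10.
The prior-weighted likelihoods are 1/6 · 1/5 = 1/30, 1/6 · 3/10 = 1/20, 1/6 · 2/5 = 1/15, 1/6 · 1/2 = 1/12, 1/6 · 7/10 = 7/60, 1/6 · 9/10 = 3/20; these sum to 1/2.
Hence P(r = 7 | data) = (7/60) / (1/2) = 7/30.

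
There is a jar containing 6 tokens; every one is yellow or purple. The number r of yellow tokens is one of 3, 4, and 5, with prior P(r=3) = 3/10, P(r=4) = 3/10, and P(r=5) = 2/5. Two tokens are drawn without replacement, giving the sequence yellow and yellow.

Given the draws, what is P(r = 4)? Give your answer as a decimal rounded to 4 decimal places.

0.2687

Compute the likelihood of the observed sequence for each case: P(data | r = 3) = (3/6)(2/5) = 1/5; P(data | r = 4) = (4/6)(3/5) = 2/5; P(data | r = 5) = (5/6)(4/5) = 2/3.
Weighting by the prior gives 3/10 · 1/5 = 3/50, 3/10 · 2/5 = 3/25, 2/5 · 2/3 = 4/15; these sum to 67/150.
So P(r = 4 | data) = (3/25) / (67/150) = 18/67.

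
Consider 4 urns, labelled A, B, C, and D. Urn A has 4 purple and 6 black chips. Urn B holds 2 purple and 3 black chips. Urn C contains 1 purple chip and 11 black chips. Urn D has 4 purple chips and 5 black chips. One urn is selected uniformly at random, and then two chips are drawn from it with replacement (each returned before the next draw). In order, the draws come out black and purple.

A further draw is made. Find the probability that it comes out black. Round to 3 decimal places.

0.616

For each hypothesis, P(data | H) works out to: P(data | urn A) = (6/10)(4/10) = 0.24; P(data | urn B) = (3/5)(2/5) = 0.24; P(data | urn C) = (11/12)(1/12) = 0.076389; P(data | urn D) = (5/9)(4/9) = 0.24691.
The prior-weighted likelihoods are 1/4 · 0.24 = 0.06, 1/4 · 0.24 = 0.06, 1/4 · 0.076389 = 0.019097, 1/4 · 0.24691 = 0.061728; with total 0.20083.
Dividing through by the total gives posterior P(urn A | data) = 0.29877, P(urn B | data) = 0.29877, P(urn C | data) = 0.095094, P(urn D | data) = 0.30737.
The predictive probability is P(black next | data) = (3/5)(0.29877) + (3/5)(0.29877) + (11/12)(0.095094) + (5/9)(0.30737) = 0.61645.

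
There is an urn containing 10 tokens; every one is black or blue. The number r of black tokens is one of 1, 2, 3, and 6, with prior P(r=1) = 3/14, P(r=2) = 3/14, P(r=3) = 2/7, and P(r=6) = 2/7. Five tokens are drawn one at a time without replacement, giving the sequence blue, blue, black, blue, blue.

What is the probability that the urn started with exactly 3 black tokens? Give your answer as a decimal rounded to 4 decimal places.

Compute the likelihood of the observed sequence for each case: P(data | r = 1) = (9/10)(8/9)(1/8)(7/7)(6/6) = 1/10; P(data | r = 2) = (8/10)(7/9)(2/8)(6/7)(5/6) = 1/9; P(data | r = 3) = (7/10)(6/9)(3/8)(5/7)(4/6) = 1/12; P(data | r = 6) = (4/10)(3/9)(6/8)(2/7)(1/6) = 1/210.
Weighting by the prior gives 3/14 · 1/10 = 3/140, 3/14 · 1/9 = 1/42, 2/7 · 1/12 = 1/42, 2/7 · 1/210 = 1/735; these sum to 69/980.
By Bayes' rule, P(r = 3 | data) = (1/42) / (69/980) = 70/207.

0.3382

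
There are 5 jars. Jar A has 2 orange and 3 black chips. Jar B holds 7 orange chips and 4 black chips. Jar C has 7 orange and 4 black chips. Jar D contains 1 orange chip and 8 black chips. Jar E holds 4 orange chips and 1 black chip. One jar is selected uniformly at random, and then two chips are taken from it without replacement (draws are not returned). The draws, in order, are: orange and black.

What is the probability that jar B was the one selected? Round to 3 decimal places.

The likelihood of the observed sequence under each hypothesis: P(data | jar A) = (2/5)(3/4) = 0.3; P(data | jar B) = (7/11)(4/10) = 0.25455; P(data | jar C) = (7/11)(4/10) = 0.25455; P(data | jar D) = (1/9)(8/8) = 0.11111; P(data | jar E) = (4/5)(1/4) = 0.2.
Weighting by the prior gives 1/5 · 0.3 = 0.06, 1/5 · 0.25455 = 0.050909, 1/5 · 0.25455 = 0.050909, 1/5 · 0.11111 = 0.022222, 1/5 · 0.2 = 0.04; these sum to 0.22404.
Therefore the posterior P(jar B | data) = (0.050909) / (0.22404) = 0.22723.

0.227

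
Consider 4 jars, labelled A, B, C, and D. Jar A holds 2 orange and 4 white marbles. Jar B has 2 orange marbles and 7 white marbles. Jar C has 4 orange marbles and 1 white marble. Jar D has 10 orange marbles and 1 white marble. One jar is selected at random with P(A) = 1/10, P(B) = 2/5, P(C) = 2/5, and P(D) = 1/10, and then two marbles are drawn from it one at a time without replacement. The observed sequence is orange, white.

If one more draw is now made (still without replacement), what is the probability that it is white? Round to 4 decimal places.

0.4478

For each hypothesis, P(data | H) works out to: P(data | jar A) = (2/6)(4/5) = 0.26667; P(data | jar B) = (2/9)(7/8) = 0.19444; P(data | jar C) = (4/5)(1/4) = 0.2; P(data | jar D) = (10/11)(1/10) = 0.090909.
The prior-weighted likelihoods are 1/10 · 0.26667 = 0.026667, 2/5 · 0.19444 = 0.077778, 2/5 · 0.2 = 0.08, 1/10 · 0.090909 = 0.0090909; these sum to 0.19354.
The posterior is then P(jar A | data) = 0.13779, P(jar B | data) = 0.40188, P(jar C | data) = 0.41336, P(jar D | data) = 0.046973.
So P(white next | data) = Σ P(white next | H) P(H | data) = (3/4)(0.13779) + (6/7)(0.40188) + (0)(0.41336) + (0)(0.046973) = 0.44781.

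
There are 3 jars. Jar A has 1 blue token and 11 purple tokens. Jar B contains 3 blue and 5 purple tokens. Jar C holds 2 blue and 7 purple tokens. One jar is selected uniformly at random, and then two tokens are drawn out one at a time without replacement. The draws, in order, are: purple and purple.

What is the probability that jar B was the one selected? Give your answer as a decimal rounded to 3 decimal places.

0.201

For each hypothesis, P(data | H) works out to: P(data | jar A) = (11/12)(10/11) = 5/6; P(data | jar B) = (5/8)(4/7) = 5/14; P(data | jar C) = (7/9)(6/8) = 7/12.
Weighting by the prior gives 1/3 · 5/6 = 5/18, 1/3 · 5/14 = 5/42, 1/3 · 7/12 = 7/36; these sum to 149/252.
Therefore the posterior P(jar B | data) = (5/42) / (149/252) = 30/149.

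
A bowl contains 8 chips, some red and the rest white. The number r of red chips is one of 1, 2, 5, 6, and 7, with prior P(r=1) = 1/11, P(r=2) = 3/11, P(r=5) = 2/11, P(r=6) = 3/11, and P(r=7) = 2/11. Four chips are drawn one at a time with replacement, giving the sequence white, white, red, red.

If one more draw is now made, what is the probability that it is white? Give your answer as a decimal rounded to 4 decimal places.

Compute the likelihood of the observed sequence for each case: P(data | r = 1) = (7/8)(7/8)(1/8)(1/8) = 0.011963; P(data | r = 2) = (6/8)(6/8)(2/8)(2/8) = 0.035156; P(data | r = 5) = (3/8)(3/8)(5/8)(5/8) = 0.054932; P(data | r = 6) = (2/8)(2/8)(6/8)(6/8) = 0.035156; P(data | r = 7) = (1/8)(1/8)(7/8)(7/8) = 0.011963.
Multiplying each by its prior: 1/11 · 0.011963 = 0.0010875, 3/11 · 0.035156 = 0.0095881, 2/11 · 0.054932 = 0.0099876, 3/11 · 0.035156 = 0.0095881, 2/11 · 0.011963 = 0.0021751; summing to 0.032426.
Dividing through by the total gives posterior P(r = 1 | data) = 0.033539, P(r = 2 | data) = 0.29569, P(r = 5 | data) = 0.30801, P(r = 6 | data) = 0.29569, P(r = 7 | data) = 0.067077.
The predictive probability is P(white next | data) = (7/8)(0.033539) + (3/4)(0.29569) + (3/8)(0.30801) + (1/4)(0.29569) + (1/8)(0.067077) = 0.44892.

0.4489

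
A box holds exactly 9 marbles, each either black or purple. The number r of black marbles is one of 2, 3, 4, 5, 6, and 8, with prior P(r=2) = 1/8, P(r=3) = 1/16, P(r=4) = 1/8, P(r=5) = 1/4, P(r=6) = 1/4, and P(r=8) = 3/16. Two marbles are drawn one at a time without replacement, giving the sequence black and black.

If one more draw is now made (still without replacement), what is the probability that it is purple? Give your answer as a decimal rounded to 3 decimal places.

The likelihood of the observed sequence under each hypothesis: P(data | r = 2) = (2/9)(1/8) = 1/36; P(data | r = 3) = (3/9)(2/8) = 1/12; P(data | r = 4) = (4/9)(3/8) = 1/6; P(data | r = 5) = (5/9)(4/8) = 5/18; P(data | r = 6) = (6/9)(5/8) = 5/12; P(data | r = 8) = (8/9)(7/8) = 7/9.
Multiplying each by its prior: 1/8 · 1/36 = 1/288, 1/16 · 1/12 = 1/192, 1/8 · 1/6 = 1/48, 1/4 · 5/18 = 5/72, 1/4 · 5/12 = 5/48, 3/16 · 7/9 = 7/48; these sum to 67/192.
Normalising, the posterior is P(r = 2 | data) = 2/201, P(r = 3 | data) = 1/67, P(r = 4 | data) = 4/67, P(r = 5 | data) = 40/201, P(r = 6 | data) = 20/67, P(r = 8 | data) = 28/67.
Averaging over the posterior, P(purple next | data) = (1)(2/201) + (6/7)(1/67) + (5/7)(4/67) + (4/7)(40/201) + (3/7)(20/67) + (1/7)(28/67) = 172/469.

0.367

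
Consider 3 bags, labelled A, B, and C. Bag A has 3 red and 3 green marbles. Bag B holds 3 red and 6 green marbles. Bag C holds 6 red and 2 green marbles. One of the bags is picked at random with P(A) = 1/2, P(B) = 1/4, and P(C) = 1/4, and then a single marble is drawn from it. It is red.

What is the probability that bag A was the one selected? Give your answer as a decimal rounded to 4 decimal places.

Under each hypothesis, the probability of this draw is: P(data | bag A) = (3/6) = 1/2; P(data | bag B) = (3/9) = 1/3; P(data | bag C) = (6/8) = 3/4.
Weighting by the prior gives 1/2 · 1/2 = 1/4, 1/4 · 1/3 = 1/12, 1/4 · 3/4 = 3/16; with total 25/48.
Hence P(bag A | data) = (1/4) / (25/48) = 12/25.

0.4800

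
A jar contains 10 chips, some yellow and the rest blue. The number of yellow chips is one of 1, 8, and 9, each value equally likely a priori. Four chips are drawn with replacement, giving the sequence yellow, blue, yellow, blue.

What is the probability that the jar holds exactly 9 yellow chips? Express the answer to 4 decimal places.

0.1938

Under each hypothesis, the probability of the observed sequence is: P(data | r = 1) = (1/10)(9/10)(1/10)(9/10) = 0.0081; P(data | r = 8) = (8/10)(2/10)(8/10)(2/10) = 0.0256; P(data | r = 9) = (9/10)(1/10)(9/10)(1/10) = 0.0081.
Weighting by the prior gives 1/3 · 0.0081 = 0.0027, 1/3 · 0.0256 = 0.0085333, 1/3 · 0.0081 = 0.0027; with total 0.013933.
Hence P(r = 9 | data) = (0.0027) / (0.013933) = 0.19378.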